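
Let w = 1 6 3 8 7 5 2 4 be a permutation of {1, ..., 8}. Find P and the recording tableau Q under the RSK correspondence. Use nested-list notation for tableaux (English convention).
P = [[1, 2, 4], [3, 5], [6, 7], [8]], Q = [[1, 2, 4], [3, 5], [6, 8], [7]]

Insert each entry of the permutation into P by Schensted row insertion, recording in Q the position of each new cell.

Insert 1: appended to row 1. P = [[1]].
Insert 6: appended to row 1. P = [[1, 6]].
Insert 3: 3 bumps 6 from row 1; 6 starts row 2. P = [[1, 3], [6]].
Insert 8: appended to row 1. P = [[1, 3, 8], [6]].
Insert 7: 7 bumps 8 from row 1; 8 appends to row 2. P = [[1, 3, 7], [6, 8]].
Insert 5: 5 bumps 7 from row 1; 7 bumps 8 from row 2; 8 starts row 3. P = [[1, 3, 5], [6, 7], [8]].
Insert 2: 2 bumps 3 from row 1; 3 bumps 6 from row 2; 6 bumps 8 from row 3; 8 starts row 4. P = [[1, 2, 5], [3, 7], [6], [8]].
Insert 4: 4 bumps 5 from row 1; 5 bumps 7 from row 2; 7 appends to row 3. P = [[1, 2, 4], [3, 5], [6, 7], [8]].

So P = [[1, 2, 4], [3, 5], [6, 7], [8]], Q = [[1, 2, 4], [3, 5], [6, 8], [7]].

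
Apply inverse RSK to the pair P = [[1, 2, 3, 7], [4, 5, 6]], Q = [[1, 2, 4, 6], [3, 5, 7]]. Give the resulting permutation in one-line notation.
4 5 1 6 2 7 3

Reverse the RSK construction: for i from n down to 1, find the cell of Q containing i, remove the entry at that cell from P, and reverse-bump it up through P; the value ejected from row 1 is w(i).

Step i=7: Q has 7 at row 2, column 3; remove 6 from row 2 of P and reverse-bump: 6 enters row 1 and ejects 3. So w(7) = 3. P is now [[1, 2, 6, 7], [4, 5]].
Step i=6: Q has 6 at row 1, column 4; remove that cell from P, ejecting 7. So w(6) = 7. P is now [[1, 2, 6], [4, 5]].
Step i=5: Q has 5 at row 2, column 2; remove 5 from row 2 of P and reverse-bump: 5 enters row 1 and ejects 2. So w(5) = 2. P is now [[1, 5, 6], [4]].
Step i=4: Q has 4 at row 1, column 3; remove that cell from P, ejecting 6. So w(4) = 6. P is now [[1, 5], [4]].
Step i=3: Q has 3 at row 2, column 1; remove 4 from row 2 of P and reverse-bump: 4 enters row 1 and ejects 1. So w(3) = 1. P is now [[4, 5]].
Step i=2: Q has 2 at row 1, column 2; remove that cell from P, ejecting 5. So w(2) = 5. P is now [[4]].
Step i=1: Q has 1 at row 1, column 1; remove that cell from P, ejecting 4. So w(1) = 4. P is now [].

So w = 4 5 1 6 2 7 3.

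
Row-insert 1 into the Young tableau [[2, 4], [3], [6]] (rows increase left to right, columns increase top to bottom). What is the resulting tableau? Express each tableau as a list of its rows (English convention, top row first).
[[1, 4], [2], [3], [6]]

In row 1, 1 replaces 2 (the leftmost entry greater than 1); 2 is bumped to row 2. In row 2, 2 replaces 3 (the leftmost entry greater than 2); 3 is bumped to row 3. In row 3, 3 replaces 6 (the leftmost entry greater than 3); 6 is bumped to row 4. 6 starts a new row 4. The new tableau is [[1, 4], [2], [3], [6]].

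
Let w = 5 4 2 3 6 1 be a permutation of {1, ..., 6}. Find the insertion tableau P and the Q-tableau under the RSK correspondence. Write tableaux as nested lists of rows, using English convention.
Insert each entry of the permutation into P by Schensted row insertion, recording in Q the position of each new cell.

Insert 5: appended to row 1. P = [[5]].
Insert 4: 4 bumps 5 from row 1; 5 starts row 2. P = [[4], [5]].
Insert 2: 2 bumps 4 from row 1; 4 bumps 5 from row 2; 5 starts row 3. P = [[2], [4], [5]].
Insert 3: appended to row 1. P = [[2, 3], [4], [5]].
Insert 6: appended to row 1. P = [[2, 3, 6], [4], [5]].
Insert 1: 1 bumps 2 from row 1; 2 bumps 4 from row 2; 4 bumps 5 from row 3; 5 starts row 4. P = [[1, 3, 6], [2], [4], [5]].

So P = [[1, 3, 6], [2], [4], [5]], Q = [[1, 4, 5], [2], [3], [6]].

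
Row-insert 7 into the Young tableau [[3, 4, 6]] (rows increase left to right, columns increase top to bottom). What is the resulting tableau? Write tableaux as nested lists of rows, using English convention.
7 is larger than every entry of row 1, so it is appended to row 1. The new tableau is [[3, 4, 6, 7]].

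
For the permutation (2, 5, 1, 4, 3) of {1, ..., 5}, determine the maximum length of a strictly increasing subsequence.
2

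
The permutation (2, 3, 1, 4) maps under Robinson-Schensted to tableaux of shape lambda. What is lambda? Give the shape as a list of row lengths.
Row-insert each entry into an empty tableau.

After inserting 2: P = [[2]].
After inserting 3: P = [[2, 3]].
After inserting 1: P = [[1, 3], [2]].
After inserting 4: P = [[1, 3, 4], [2]].

The final insertion tableau P = [[1, 3, 4], [2]] has shape [3, 1].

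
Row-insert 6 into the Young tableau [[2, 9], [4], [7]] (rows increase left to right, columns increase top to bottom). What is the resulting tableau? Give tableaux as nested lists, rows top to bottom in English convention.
In row 1, 6 replaces 9 (the leftmost entry greater than 6); 9 is bumped to row 2. 9 is appended to row 2. The new tableau is [[2, 6], [4, 9], [7]].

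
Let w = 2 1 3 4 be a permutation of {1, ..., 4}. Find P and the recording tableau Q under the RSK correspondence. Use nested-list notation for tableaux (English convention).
P = [[1, 3, 4], [2]], Q = [[1, 3, 4], [2]]

Insert each entry of the permutation into P by Schensted row insertion, recording in Q the position of each new cell.

Insert 2: appended to row 1. P = [[2]].
Insert 1: 1 bumps 2 from row 1; 2 starts row 2. P = [[1], [2]].
Insert 3: appended to row 1. P = [[1, 3], [2]].
Insert 4: appended to row 1. P = [[1, 3, 4], [2]].

So P = [[1, 3, 4], [2]], Q = [[1, 3, 4], [2]].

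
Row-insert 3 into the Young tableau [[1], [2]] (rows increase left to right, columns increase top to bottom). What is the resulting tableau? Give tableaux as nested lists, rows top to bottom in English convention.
3 is larger than every entry of row 1, so it is appended to row 1. The new tableau is [[1, 3], [2]].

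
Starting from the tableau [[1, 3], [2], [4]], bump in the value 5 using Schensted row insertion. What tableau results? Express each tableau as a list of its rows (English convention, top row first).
5 is larger than every entry of row 1, so it is appended to row 1. The new tableau is [[1, 3, 5], [2], [4]].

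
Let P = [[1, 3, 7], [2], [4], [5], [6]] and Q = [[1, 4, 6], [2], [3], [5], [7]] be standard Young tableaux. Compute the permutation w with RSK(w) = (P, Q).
6 5 2 4 3 7 1

Reverse the RSK construction: for i from n down to 1, find the cell of Q containing i, remove the entry at that cell from P, and reverse-bump it up through P; the value ejected from row 1 is w(i).

Step i=7: Q has 7 at row 5, column 1; remove 6 from row 5 of P and reverse-bump: 6 enters row 4 and ejects 5; 5 enters row 3 and ejects 4; 4 enters row 2 and ejects 2; 2 enters row 1 and ejects 1. So w(7) = 1. P is now [[2, 3, 7], [4], [5], [6]].
Step i=6: Q has 6 at row 1, column 3; remove that cell from P, ejecting 7. So w(6) = 7. P is now [[2, 3], [4], [5], [6]].
Step i=5: Q has 5 at row 4, column 1; remove 6 from row 4 of P and reverse-bump: 6 enters row 3 and ejects 5; 5 enters row 2 and ejects 4; 4 enters row 1 and ejects 3. So w(5) = 3. P is now [[2, 4], [5], [6]].
Step i=4: Q has 4 at row 1, column 2; remove that cell from P, ejecting 4. So w(4) = 4. P is now [[2], [5], [6]].
Step i=3: Q has 3 at row 3, column 1; remove 6 from row 3 of P and reverse-bump: 6 enters row 2 and ejects 5; 5 enters row 1 and ejects 2. So w(3) = 2. P is now [[5], [6]].
Step i=2: Q has 2 at row 2, column 1; remove 6 from row 2 of P and reverse-bump: 6 enters row 1 and ejects 5. So w(2) = 5. P is now [[6]].
Step i=1: Q has 1 at row 1, column 1; remove that cell from P, ejecting 6. So w(1) = 6. P is now [].

So w = 6 5 2 4 3 7 1.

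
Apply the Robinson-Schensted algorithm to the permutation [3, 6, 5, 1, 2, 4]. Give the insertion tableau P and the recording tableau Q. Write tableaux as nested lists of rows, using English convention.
P = [[1, 2, 4], [3, 5], [6]], Q = [[1, 2, 6], [3, 5], [4]]

Insert each entry of the permutation into P by Schensted row insertion, recording in Q the position of each new cell.

Insert 3: appended to row 1. P = [[3]], Q = [[1]].
Insert 6: appended to row 1. P = [[3, 6]], Q = [[1, 2]].
Insert 5: 5 bumps 6 from row 1; 6 starts row 2. P = [[3, 5], [6]], Q = [[1, 2], [3]].
Insert 1: 1 bumps 3 from row 1; 3 bumps 6 from row 2; 6 starts row 3. P = [[1, 5], [3], [6]], Q = [[1, 2], [3], [4]].
Insert 2: 2 bumps 5 from row 1; 5 appends to row 2. P = [[1, 2], [3, 5], [6]], Q = [[1, 2], [3, 5], [4]].
Insert 4: appended to row 1. P = [[1, 2, 4], [3, 5], [6]], Q = [[1, 2, 6], [3, 5], [4]].

So P = [[1, 2, 4], [3, 5], [6]], Q = [[1, 2, 6], [3, 5], [4]].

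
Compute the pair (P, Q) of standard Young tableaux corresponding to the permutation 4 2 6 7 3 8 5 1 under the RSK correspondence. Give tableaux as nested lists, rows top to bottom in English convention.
Insert each entry of the permutation into P by Schensted row insertion, recording in Q the position of each new cell.

Insert 4: appended to row 1. P = [[4]].
Insert 2: 2 bumps 4 from row 1; 4 starts row 2. P = [[2], [4]].
Insert 6: appended to row 1. P = [[2, 6], [4]].
Insert 7: appended to row 1. P = [[2, 6, 7], [4]].
Insert 3: 3 bumps 6 from row 1; 6 appends to row 2. P = [[2, 3, 7], [4, 6]].
Insert 8: appended to row 1. P = [[2, 3, 7, 8], [4, 6]].
Insert 5: 5 bumps 7 from row 1; 7 appends to row 2. P = [[2, 3, 5, 8], [4, 6, 7]].
Insert 1: 1 bumps 2 from row 1; 2 bumps 4 from row 2; 4 starts row 3. P = [[1, 3, 5, 8], [2, 6, 7], [4]].

So P = [[1, 3, 5, 8], [2, 6, 7], [4]], Q = [[1, 3, 4, 6], [2, 5, 7], [8]].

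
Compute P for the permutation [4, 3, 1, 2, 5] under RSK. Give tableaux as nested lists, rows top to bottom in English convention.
P = [[1, 2, 5], [3], [4]]

Insert 4: appended to row 1. P = [[4]].
Insert 3: 3 bumps 4 from row 1; 4 starts row 2. P = [[3], [4]].
Insert 1: 1 bumps 3 from row 1; 3 bumps 4 from row 2; 4 starts row 3. P = [[1], [3], [4]].
Insert 2: appended to row 1. P = [[1, 2], [3], [4]].
Insert 5: appended to row 1. P = [[1, 2, 5], [3], [4]].

So P = [[1, 2, 5], [3], [4]].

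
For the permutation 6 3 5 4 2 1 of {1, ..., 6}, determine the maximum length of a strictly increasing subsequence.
2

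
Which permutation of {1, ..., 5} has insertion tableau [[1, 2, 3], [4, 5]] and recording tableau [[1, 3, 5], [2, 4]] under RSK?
4 1 5 2 3

Reverse the RSK construction: for i from n down to 1, find the cell of Q containing i, remove the entry at that cell from P, and reverse-bump it up through P; the value ejected from row 1 is w(i).

Step i=5: Q has 5 at row 1, column 3; remove that cell from P, ejecting 3. So w(5) = 3. P is now [[1, 2], [4, 5]].
Step i=4: Q has 4 at row 2, column 2; remove 5 from row 2 of P and reverse-bump: 5 enters row 1 and ejects 2. So w(4) = 2. P is now [[1, 5], [4]].
Step i=3: Q has 3 at row 1, column 2; remove that cell from P, ejecting 5. So w(3) = 5. P is now [[1], [4]].
Step i=2: Q has 2 at row 2, column 1; remove 4 from row 2 of P and reverse-bump: 4 enters row 1 and ejects 1. So w(2) = 1. P is now [[4]].
Step i=1: Q has 1 at row 1, column 1; remove that cell from P, ejecting 4. So w(1) = 4. P is now [].

So w = 4 1 5 2 3.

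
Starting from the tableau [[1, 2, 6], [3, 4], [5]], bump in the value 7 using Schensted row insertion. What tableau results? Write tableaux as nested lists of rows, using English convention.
[[1, 2, 6, 7], [3, 4], [5]]

7 is larger than every entry of row 1, so it is appended to row 1. The new tableau is [[1, 2, 6, 7], [3, 4], [5]].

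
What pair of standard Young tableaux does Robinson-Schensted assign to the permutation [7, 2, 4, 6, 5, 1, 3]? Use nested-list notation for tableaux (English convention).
Insert each entry of the permutation into P by Schensted row insertion, recording in Q the position of each new cell.

After inserting 7: P = [[7]].
After inserting 2: P = [[2], [7]].
After inserting 4: P = [[2, 4], [7]].
After inserting 6: P = [[2, 4, 6], [7]].
After inserting 5: P = [[2, 4, 5], [6], [7]].
After inserting 1: P = [[1, 4, 5], [2], [6], [7]].
After inserting 3: P = [[1, 3, 5], [2, 4], [6], [7]].

So P = [[1, 3, 5], [2, 4], [6], [7]], Q = [[1, 3, 4], [2, 7], [5], [6]].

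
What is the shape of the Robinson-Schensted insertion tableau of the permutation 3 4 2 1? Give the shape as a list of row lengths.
Row-insert each entry into an empty tableau.

After inserting 3: P = [[3]].
After inserting 4: P = [[3, 4]].
After inserting 2: P = [[2, 4], [3]].
After inserting 1: P = [[1, 4], [2], [3]].

The final insertion tableau P = [[1, 4], [2], [3]] has shape [2, 1, 1].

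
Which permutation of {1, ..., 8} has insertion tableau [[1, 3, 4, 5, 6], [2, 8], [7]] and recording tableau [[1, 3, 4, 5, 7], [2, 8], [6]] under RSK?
7 2 3 4 5 1 8 6

Reverse the RSK construction: for i from n down to 1, find the cell of Q containing i, remove the entry at that cell from P, and reverse-bump it up through P; the value ejected from row 1 is w(i).

Step i=8: Q has 8 at row 2, column 2; remove 8 from row 2 of P and reverse-bump: 8 enters row 1 and ejects 6. So w(8) = 6. P is now [[1, 3, 4, 5, 8], [2], [7]].
Step i=7: Q has 7 at row 1, column 5; remove that cell from P, ejecting 8. So w(7) = 8. P is now [[1, 3, 4, 5], [2], [7]].
Step i=6: Q has 6 at row 3, column 1; remove 7 from row 3 of P and reverse-bump: 7 enters row 2 and ejects 2; 2 enters row 1 and ejects 1. So w(6) = 1. P is now [[2, 3, 4, 5], [7]].
Step i=5: Q has 5 at row 1, column 4; remove that cell from P, ejecting 5. So w(5) = 5. P is now [[2, 3, 4], [7]].
Step i=4: Q has 4 at row 1, column 3; remove that cell from P, ejecting 4. So w(4) = 4. P is now [[2, 3], [7]].
Step i=3: Q has 3 at row 1, column 2; remove that cell from P, ejecting 3. So w(3) = 3. P is now [[2], [7]].
Step i=2: Q has 2 at row 2, column 1; remove 7 from row 2 of P and reverse-bump: 7 enters row 1 and ejects 2. So w(2) = 2. P is now [[7]].
Step i=1: Q has 1 at row 1, column 1; remove that cell from P, ejecting 7. So w(1) = 7. P is now [].

So w = 7 2 3 4 5 1 8 6.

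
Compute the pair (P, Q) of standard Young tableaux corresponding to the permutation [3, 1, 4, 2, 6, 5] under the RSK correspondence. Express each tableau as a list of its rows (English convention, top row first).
Insert each entry of the permutation into P by Schensted row insertion, recording in Q the position of each new cell.

Insert 3: appended to row 1. P = [[3]].
Insert 1: 1 bumps 3 from row 1; 3 starts row 2. P = [[1], [3]].
Insert 4: appended to row 1. P = [[1, 4], [3]].
Insert 2: 2 bumps 4 from row 1; 4 appends to row 2. P = [[1, 2], [3, 4]].
Insert 6: appended to row 1. P = [[1, 2, 6], [3, 4]].
Insert 5: 5 bumps 6 from row 1; 6 appends to row 2. P = [[1, 2, 5], [3, 4, 6]].

So P = [[1, 2, 5], [3, 4, 6]], Q = [[1, 3, 5], [2, 4, 6]].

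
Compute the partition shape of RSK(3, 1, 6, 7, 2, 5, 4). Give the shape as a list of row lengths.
[3, 3, 1]

Row-insert each entry into an empty tableau.

After inserting 3: P = [[3]].
After inserting 1: P = [[1], [3]].
After inserting 6: P = [[1, 6], [3]].
After inserting 7: P = [[1, 6, 7], [3]].
After inserting 2: P = [[1, 2, 7], [3, 6]].
After inserting 5: P = [[1, 2, 5], [3, 6, 7]].
After inserting 4: P = [[1, 2, 4], [3, 5, 7], [6]].

The final insertion tableau P = [[1, 2, 4], [3, 5, 7], [6]] has shape [3, 3, 1].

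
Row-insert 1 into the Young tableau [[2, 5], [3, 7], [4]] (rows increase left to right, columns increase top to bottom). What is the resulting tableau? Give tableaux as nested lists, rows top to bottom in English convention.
[[1, 5], [2, 7], [3], [4]]

In row 1, 1 replaces 2 (the leftmost entry greater than 1); 2 is bumped to row 2. In row 2, 2 replaces 3 (the leftmost entry greater than 2); 3 is bumped to row 3. In row 3, 3 replaces 4 (the leftmost entry greater than 3); 4 is bumped to row 4. 4 starts a new row 4. The new tableau is [[1, 5], [2, 7], [3], [4]].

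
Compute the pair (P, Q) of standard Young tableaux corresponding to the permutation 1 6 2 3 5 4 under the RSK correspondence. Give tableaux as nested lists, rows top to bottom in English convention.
P = [[1, 2, 3, 4], [5], [6]], Q = [[1, 2, 4, 5], [3], [6]]

Insert each entry of the permutation into P by Schensted row insertion, recording in Q the position of each new cell.

Insert 1: appended to row 1. P = [[1]].
Insert 6: appended to row 1. P = [[1, 6]].
Insert 2: 2 bumps 6 from row 1; 6 starts row 2. P = [[1, 2], [6]].
Insert 3: appended to row 1. P = [[1, 2, 3], [6]].
Insert 5: appended to row 1. P = [[1, 2, 3, 5], [6]].
Insert 4: 4 bumps 5 from row 1; 5 bumps 6 from row 2; 6 starts row 3. P = [[1, 2, 3, 4], [5], [6]].

So P = [[1, 2, 3, 4], [5], [6]], Q = [[1, 2, 4, 5], [3], [6]].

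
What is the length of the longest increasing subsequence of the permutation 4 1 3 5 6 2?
4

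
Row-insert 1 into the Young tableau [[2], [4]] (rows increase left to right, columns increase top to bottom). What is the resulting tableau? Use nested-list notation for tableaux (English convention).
In row 1, 1 replaces 2 (the leftmost entry greater than 1); 2 is bumped to row 2. In row 2, 2 replaces 4 (the leftmost entry greater than 2); 4 is bumped to row 3. 4 starts a new row 3. The new tableau is [[1], [2], [4]].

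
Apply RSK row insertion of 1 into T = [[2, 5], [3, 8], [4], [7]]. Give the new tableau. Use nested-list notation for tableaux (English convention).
[[1, 5], [2, 8], [3], [4], [7]]

In row 1, 1 replaces 2 (the leftmost entry greater than 1); 2 is bumped to row 2. In row 2, 2 replaces 3 (the leftmost entry greater than 2); 3 is bumped to row 3. In row 3, 3 replaces 4 (the leftmost entry greater than 3); 4 is bumped to row 4. In row 4, 4 replaces 7 (the leftmost entry greater than 4); 7 is bumped to row 5. 7 starts a new row 5. The new tableau is [[1, 5], [2, 8], [3], [4], [7]].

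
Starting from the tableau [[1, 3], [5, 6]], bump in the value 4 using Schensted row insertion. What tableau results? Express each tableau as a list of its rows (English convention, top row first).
4 is larger than every entry of row 1, so it is appended to row 1. The new tableau is [[1, 3, 4], [5, 6]].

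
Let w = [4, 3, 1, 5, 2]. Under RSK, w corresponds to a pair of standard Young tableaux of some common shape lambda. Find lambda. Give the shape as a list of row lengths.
Row-insert each entry into an empty tableau.

After inserting 4: P = [[4]].
After inserting 3: P = [[3], [4]].
After inserting 1: P = [[1], [3], [4]].
After inserting 5: P = [[1, 5], [3], [4]].
After inserting 2: P = [[1, 2], [3, 5], [4]].

The final insertion tableau P = [[1, 2], [3, 5], [4]] has shape [2, 2, 1].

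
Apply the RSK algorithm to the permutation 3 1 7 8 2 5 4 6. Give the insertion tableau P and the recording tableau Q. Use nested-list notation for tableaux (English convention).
P = [[1, 2, 4, 6], [3, 5, 8], [7]], Q = [[1, 3, 4, 8], [2, 5, 6], [7]]

Insert each entry of the permutation into P by Schensted row insertion, recording in Q the position of each new cell.

Insert 3: appended to row 1. P = [[3]].
Insert 1: 1 bumps 3 from row 1; 3 starts row 2. P = [[1], [3]].
Insert 7: appended to row 1. P = [[1, 7], [3]].
Insert 8: appended to row 1. P = [[1, 7, 8], [3]].
Insert 2: 2 bumps 7 from row 1; 7 appends to row 2. P = [[1, 2, 8], [3, 7]].
Insert 5: 5 bumps 8 from row 1; 8 appends to row 2. P = [[1, 2, 5], [3, 7, 8]].
Insert 4: 4 bumps 5 from row 1; 5 bumps 7 from row 2; 7 starts row 3. P = [[1, 2, 4], [3, 5, 8], [7]].
Insert 6: appended to row 1. P = [[1, 2, 4, 6], [3, 5, 8], [7]].

So P = [[1, 2, 4, 6], [3, 5, 8], [7]], Q = [[1, 3, 4, 8], [2, 5, 6], [7]].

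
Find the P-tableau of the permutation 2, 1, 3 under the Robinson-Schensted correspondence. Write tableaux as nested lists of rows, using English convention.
P = [[1, 3], [2]]

Insert 2: appended to row 1. P = [[2]].
Insert 1: 1 bumps 2 from row 1; 2 starts row 2. P = [[1], [2]].
Insert 3: appended to row 1. P = [[1, 3], [2]].

So P = [[1, 3], [2]].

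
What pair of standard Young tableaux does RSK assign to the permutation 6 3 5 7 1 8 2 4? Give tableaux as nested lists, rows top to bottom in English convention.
P = [[1, 2, 4, 8], [3, 5, 7], [6]], Q = [[1, 3, 4, 6], [2, 7, 8], [5]]

Insert each entry of the permutation into P by Schensted row insertion, recording in Q the position of each new cell.

After inserting 6: P = [[6]].
After inserting 3: P = [[3], [6]].
After inserting 5: P = [[3, 5], [6]].
After inserting 7: P = [[3, 5, 7], [6]].
After inserting 1: P = [[1, 5, 7], [3], [6]].
After inserting 8: P = [[1, 5, 7, 8], [3], [6]].
After inserting 2: P = [[1, 2, 7, 8], [3, 5], [6]].
After inserting 4: P = [[1, 2, 4, 8], [3, 5, 7], [6]].

So P = [[1, 2, 4, 8], [3, 5, 7], [6]], Q = [[1, 3, 4, 6], [2, 7, 8], [5]].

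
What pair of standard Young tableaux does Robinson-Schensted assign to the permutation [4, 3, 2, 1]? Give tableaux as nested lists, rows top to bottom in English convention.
P = [[1], [2], [3], [4]], Q = [[1], [2], [3], [4]]

Insert each entry of the permutation into P by Schensted row insertion, recording in Q the position of each new cell.

Insert 4: appended to row 1. P = [[4]], Q = [[1]].
Insert 3: 3 bumps 4 from row 1; 4 starts row 2. P = [[3], [4]], Q = [[1], [2]].
Insert 2: 2 bumps 3 from row 1; 3 bumps 4 from row 2; 4 starts row 3. P = [[2], [3], [4]], Q = [[1], [2], [3]].
Insert 1: 1 bumps 2 from row 1; 2 bumps 3 from row 2; 3 bumps 4 from row 3; 4 starts row 4. P = [[1], [2], [3], [4]], Q = [[1], [2], [3], [4]].

So P = [[1], [2], [3], [4]], Q = [[1], [2], [3], [4]].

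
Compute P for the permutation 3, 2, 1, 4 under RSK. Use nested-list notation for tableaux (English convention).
Insert 3: appended to row 1. P = [[3]].
Insert 2: 2 bumps 3 from row 1; 3 starts row 2. P = [[2], [3]].
Insert 1: 1 bumps 2 from row 1; 2 bumps 3 from row 2; 3 starts row 3. P = [[1], [2], [3]].
Insert 4: appended to row 1. P = [[1, 4], [2], [3]].

So P = [[1, 4], [2], [3]].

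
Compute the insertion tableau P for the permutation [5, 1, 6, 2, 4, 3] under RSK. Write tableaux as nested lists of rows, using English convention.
Insert 5: appended to row 1. P = [[5]].
Insert 1: 1 bumps 5 from row 1; 5 starts row 2. P = [[1], [5]].
Insert 6: appended to row 1. P = [[1, 6], [5]].
Insert 2: 2 bumps 6 from row 1; 6 appends to row 2. P = [[1, 2], [5, 6]].
Insert 4: appended to row 1. P = [[1, 2, 4], [5, 6]].
Insert 3: 3 bumps 4 from row 1; 4 bumps 5 from row 2; 5 starts row 3. P = [[1, 2, 3], [4, 6], [5]].

So P = [[1, 2, 3], [4, 6], [5]].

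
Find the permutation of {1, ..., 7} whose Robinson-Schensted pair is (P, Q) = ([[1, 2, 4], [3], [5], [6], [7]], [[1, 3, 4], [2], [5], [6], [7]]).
Reverse the RSK construction: for i from n down to 1, find the cell of Q containing i, remove the entry at that cell from P, and reverse-bump it up through P; the value ejected from row 1 is w(i).

Step i=7: Q has 7 at row 5, column 1; remove 7 from row 5 of P and reverse-bump: 7 enters row 4 and ejects 6; 6 enters row 3 and ejects 5; 5 enters row 2 and ejects 3; 3 enters row 1 and ejects 2. So w(7) = 2. P is now [[1, 3, 4], [5], [6], [7]].
Step i=6: Q has 6 at row 4, column 1; remove 7 from row 4 of P and reverse-bump: 7 enters row 3 and ejects 6; 6 enters row 2 and ejects 5; 5 enters row 1 and ejects 4. So w(6) = 4. P is now [[1, 3, 5], [6], [7]].
Step i=5: Q has 5 at row 3, column 1; remove 7 from row 3 of P and reverse-bump: 7 enters row 2 and ejects 6; 6 enters row 1 and ejects 5. So w(5) = 5. P is now [[1, 3, 6], [7]].
Step i=4: Q has 4 at row 1, column 3; remove that cell from P, ejecting 6. So w(4) = 6. P is now [[1, 3], [7]].
Step i=3: Q has 3 at row 1, column 2; remove that cell from P, ejecting 3. So w(3) = 3. P is now [[1], [7]].
Step i=2: Q has 2 at row 2, column 1; remove 7 from row 2 of P and reverse-bump: 7 enters row 1 and ejects 1. So w(2) = 1. P is now [[7]].
Step i=1: Q has 1 at row 1, column 1; remove that cell from P, ejecting 7. So w(1) = 7. P is now [].

So w = 7 1 3 6 5 4 2.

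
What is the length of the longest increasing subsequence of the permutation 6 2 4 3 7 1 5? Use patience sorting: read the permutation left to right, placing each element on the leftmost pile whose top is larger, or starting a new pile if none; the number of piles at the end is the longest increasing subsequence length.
6: new pile. tops = [6]
2: onto pile 1 (replacing 6). tops = [2]
4: new pile. tops = [2, 4]
3: onto pile 2 (replacing 4). tops = [2, 3]
7: new pile. tops = [2, 3, 7]
1: onto pile 1 (replacing 2). tops = [1, 3, 7]
5: onto pile 3 (replacing 7). tops = [1, 3, 5]

3 piles, so the longest increasing subsequence has length 3.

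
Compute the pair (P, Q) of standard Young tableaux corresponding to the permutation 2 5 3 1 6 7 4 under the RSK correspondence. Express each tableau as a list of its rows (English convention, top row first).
Insert each entry of the permutation into P by Schensted row insertion, recording in Q the position of each new cell.

Insert 2: appended to row 1. P = [[2]].
Insert 5: appended to row 1. P = [[2, 5]].
Insert 3: 3 bumps 5 from row 1; 5 starts row 2. P = [[2, 3], [5]].
Insert 1: 1 bumps 2 from row 1; 2 bumps 5 from row 2; 5 starts row 3. P = [[1, 3], [2], [5]].
Insert 6: appended to row 1. P = [[1, 3, 6], [2], [5]].
Insert 7: appended to row 1. P = [[1, 3, 6, 7], [2], [5]].
Insert 4: 4 bumps 6 from row 1; 6 appends to row 2. P = [[1, 3, 4, 7], [2, 6], [5]].

So P = [[1, 3, 4, 7], [2, 6], [5]], Q = [[1, 2, 5, 6], [3, 7], [4]].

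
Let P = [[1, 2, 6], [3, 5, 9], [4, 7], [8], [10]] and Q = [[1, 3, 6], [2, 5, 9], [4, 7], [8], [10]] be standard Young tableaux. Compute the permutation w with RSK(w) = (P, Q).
Reverse RSK: for i = n, n-1, ..., 1, locate i in Q, remove the corresponding corner cell from P, and reverse-bump its entry up through P; the value ejected from row 1 is w(i).

So w = 4 3 10 1 8 9 7 5 6 2.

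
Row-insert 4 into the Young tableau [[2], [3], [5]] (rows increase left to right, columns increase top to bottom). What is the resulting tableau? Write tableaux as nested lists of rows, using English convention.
4 is larger than every entry of row 1, so it is appended to row 1. The new tableau is [[2, 4], [3], [5]].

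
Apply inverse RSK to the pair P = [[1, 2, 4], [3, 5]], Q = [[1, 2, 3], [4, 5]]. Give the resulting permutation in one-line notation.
Reverse the RSK construction: for i from n down to 1, find the cell of Q containing i, remove the entry at that cell from P, and reverse-bump it up through P; the value ejected from row 1 is w(i).

Step i=5: Q has 5 at row 2, column 2; remove 5 from row 2 of P and reverse-bump: 5 enters row 1 and ejects 4. So w(5) = 4. P is now [[1, 2, 5], [3]].
Step i=4: Q has 4 at row 2, column 1; remove 3 from row 2 of P and reverse-bump: 3 enters row 1 and ejects 2. So w(4) = 2. P is now [[1, 3, 5]].
Step i=3: Q has 3 at row 1, column 3; remove that cell from P, ejecting 5. So w(3) = 5. P is now [[1, 3]].
Step i=2: Q has 2 at row 1, column 2; remove that cell from P, ejecting 3. So w(2) = 3. P is now [[1]].
Step i=1: Q has 1 at row 1, column 1; remove that cell from P, ejecting 1. So w(1) = 1. P is now [].

So w = 1 3 5 2 4.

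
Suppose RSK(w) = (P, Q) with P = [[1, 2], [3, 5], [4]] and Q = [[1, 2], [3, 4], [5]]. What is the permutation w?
Reverse the RSK construction: for i from n down to 1, find the cell of Q containing i, remove the entry at that cell from P, and reverse-bump it up through P; the value ejected from row 1 is w(i).

Step i=5: Q has 5 at row 3, column 1; remove 4 from row 3 of P and reverse-bump: 4 enters row 2 and ejects 3; 3 enters row 1 and ejects 2. So w(5) = 2. P is now [[1, 3], [4, 5]].
Step i=4: Q has 4 at row 2, column 2; remove 5 from row 2 of P and reverse-bump: 5 enters row 1 and ejects 3. So w(4) = 3. P is now [[1, 5], [4]].
Step i=3: Q has 3 at row 2, column 1; remove 4 from row 2 of P and reverse-bump: 4 enters row 1 and ejects 1. So w(3) = 1. P is now [[4, 5]].
Step i=2: Q has 2 at row 1, column 2; remove that cell from P, ejecting 5. So w(2) = 5. P is now [[4]].
Step i=1: Q has 1 at row 1, column 1; remove that cell from P, ejecting 4. So w(1) = 4. P is now [].

So w = 4 5 1 3 2.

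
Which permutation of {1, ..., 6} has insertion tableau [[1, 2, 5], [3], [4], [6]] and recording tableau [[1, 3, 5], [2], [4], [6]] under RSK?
Reverse the RSK construction: for i from n down to 1, find the cell of Q containing i, remove the entry at that cell from P, and reverse-bump it up through P; the value ejected from row 1 is w(i).

Step i=6: Q has 6 at row 4, column 1; remove 6 from row 4 of P and reverse-bump: 6 enters row 3 and ejects 4; 4 enters row 2 and ejects 3; 3 enters row 1 and ejects 2. So w(6) = 2. P is now [[1, 3, 5], [4], [6]].
Step i=5: Q has 5 at row 1, column 3; remove that cell from P, ejecting 5. So w(5) = 5. P is now [[1, 3], [4], [6]].
Step i=4: Q has 4 at row 3, column 1; remove 6 from row 3 of P and reverse-bump: 6 enters row 2 and ejects 4; 4 enters row 1 and ejects 3. So w(4) = 3. P is now [[1, 4], [6]].
Step i=3: Q has 3 at row 1, column 2; remove that cell from P, ejecting 4. So w(3) = 4. P is now [[1], [6]].
Step i=2: Q has 2 at row 2, column 1; remove 6 from row 2 of P and reverse-bump: 6 enters row 1 and ejects 1. So w(2) = 1. P is now [[6]].
Step i=1: Q has 1 at row 1, column 1; remove that cell from P, ejecting 6. So w(1) = 6. P is now [].

So w = 6 1 4 3 5 2.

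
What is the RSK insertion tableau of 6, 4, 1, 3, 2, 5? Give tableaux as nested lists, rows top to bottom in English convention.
Insert 6: appended to row 1. P = [[6]].
Insert 4: 4 bumps 6 from row 1; 6 starts row 2. P = [[4], [6]].
Insert 1: 1 bumps 4 from row 1; 4 bumps 6 from row 2; 6 starts row 3. P = [[1], [4], [6]].
Insert 3: appended to row 1. P = [[1, 3], [4], [6]].
Insert 2: 2 bumps 3 from row 1; 3 bumps 4 from row 2; 4 bumps 6 from row 3; 6 starts row 4. P = [[1, 2], [3], [4], [6]].
Insert 5: appended to row 1. P = [[1, 2, 5], [3], [4], [6]].

So P = [[1, 2, 5], [3], [4], [6]].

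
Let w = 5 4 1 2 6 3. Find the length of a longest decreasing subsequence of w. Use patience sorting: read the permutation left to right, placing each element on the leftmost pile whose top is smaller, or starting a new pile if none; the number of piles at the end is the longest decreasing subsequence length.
5: new pile. tops = [5]
4: new pile. tops = [5, 4]
1: new pile. tops = [5, 4, 1]
2: onto pile 3 (replacing 1). tops = [5, 4, 2]
6: onto pile 1 (replacing 5). tops = [6, 4, 2]
3: onto pile 3 (replacing 2). tops = [6, 4, 3]

3 piles, so the longest decreasing subsequence has length 3.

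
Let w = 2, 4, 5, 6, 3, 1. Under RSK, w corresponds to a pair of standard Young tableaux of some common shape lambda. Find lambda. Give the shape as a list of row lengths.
Row-insert each entry into an empty tableau.

After inserting 2: P = [[2]].
After inserting 4: P = [[2, 4]].
After inserting 5: P = [[2, 4, 5]].
After inserting 6: P = [[2, 4, 5, 6]].
After inserting 3: P = [[2, 3, 5, 6], [4]].
After inserting 1: P = [[1, 3, 5, 6], [2], [4]].

The final insertion tableau P = [[1, 3, 5, 6], [2], [4]] has shape [4, 1, 1].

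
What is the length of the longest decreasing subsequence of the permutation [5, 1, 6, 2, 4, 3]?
3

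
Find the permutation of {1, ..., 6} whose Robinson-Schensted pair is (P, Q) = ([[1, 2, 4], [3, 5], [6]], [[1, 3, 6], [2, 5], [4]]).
Reverse the RSK construction: for i from n down to 1, find the cell of Q containing i, remove the entry at that cell from P, and reverse-bump it up through P; the value ejected from row 1 is w(i).

Step i=6: Q has 6 at row 1, column 3; remove that cell from P, ejecting 4. So w(6) = 4. P is now [[1, 2], [3, 5], [6]].
Step i=5: Q has 5 at row 2, column 2; remove 5 from row 2 of P and reverse-bump: 5 enters row 1 and ejects 2. So w(5) = 2. P is now [[1, 5], [3], [6]].
Step i=4: Q has 4 at row 3, column 1; remove 6 from row 3 of P and reverse-bump: 6 enters row 2 and ejects 3; 3 enters row 1 and ejects 1. So w(4) = 1. P is now [[3, 5], [6]].
Step i=3: Q has 3 at row 1, column 2; remove that cell from P, ejecting 5. So w(3) = 5. P is now [[3], [6]].
Step i=2: Q has 2 at row 2, column 1; remove 6 from row 2 of P and reverse-bump: 6 enters row 1 and ejects 3. So w(2) = 3. P is now [[6]].
Step i=1: Q has 1 at row 1, column 1; remove that cell from P, ejecting 6. So w(1) = 6. P is now [].

So w = 6 3 5 1 2 4.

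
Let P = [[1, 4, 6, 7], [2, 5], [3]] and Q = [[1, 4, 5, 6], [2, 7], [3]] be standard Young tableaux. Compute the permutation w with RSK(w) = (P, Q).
Reverse RSK: for i = n, n-1, ..., 1, locate i in Q, remove the corresponding corner cell from P, and reverse-bump its entry up through P; the value ejected from row 1 is w(i).

So w = 3 2 1 5 6 7 4.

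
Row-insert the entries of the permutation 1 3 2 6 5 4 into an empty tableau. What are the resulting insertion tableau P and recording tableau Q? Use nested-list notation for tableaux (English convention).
P = [[1, 2, 4], [3, 5], [6]], Q = [[1, 2, 4], [3, 5], [6]]

Insert each entry of the permutation into P by Schensted row insertion, recording in Q the position of each new cell.

Insert 1: appended to row 1. P = [[1]], Q = [[1]].
Insert 3: appended to row 1. P = [[1, 3]], Q = [[1, 2]].
Insert 2: 2 bumps 3 from row 1; 3 starts row 2. P = [[1, 2], [3]], Q = [[1, 2], [3]].
Insert 6: appended to row 1. P = [[1, 2, 6], [3]], Q = [[1, 2, 4], [3]].
Insert 5: 5 bumps 6 from row 1; 6 appends to row 2. P = [[1, 2, 5], [3, 6]], Q = [[1, 2, 4], [3, 5]].
Insert 4: 4 bumps 5 from row 1; 5 bumps 6 from row 2; 6 starts row 3. P = [[1, 2, 4], [3, 5], [6]], Q = [[1, 2, 4], [3, 5], [6]].

So P = [[1, 2, 4], [3, 5], [6]], Q = [[1, 2, 4], [3, 5], [6]].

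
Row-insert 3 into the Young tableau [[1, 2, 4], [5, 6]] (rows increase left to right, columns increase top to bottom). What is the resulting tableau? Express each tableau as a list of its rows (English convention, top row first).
In row 1, 3 replaces 4 (the leftmost entry greater than 3); 4 is bumped to row 2. In row 2, 4 replaces 5 (the leftmost entry greater than 4); 5 is bumped to row 3. 5 starts a new row 3. The new tableau is [[1, 2, 3], [4, 6], [5]].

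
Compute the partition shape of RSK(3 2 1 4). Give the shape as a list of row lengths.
[2, 1, 1]

RSK row insertion gives P = [[1, 4], [2], [3]], which has shape [2, 1, 1].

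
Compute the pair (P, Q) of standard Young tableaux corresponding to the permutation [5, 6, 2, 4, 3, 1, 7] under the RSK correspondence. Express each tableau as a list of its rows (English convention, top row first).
Insert each entry of the permutation into P by Schensted row insertion, recording in Q the position of each new cell.

Insert 5: appended to row 1. P = [[5]].
Insert 6: appended to row 1. P = [[5, 6]].
Insert 2: 2 bumps 5 from row 1; 5 starts row 2. P = [[2, 6], [5]].
Insert 4: 4 bumps 6 from row 1; 6 appends to row 2. P = [[2, 4], [5, 6]].
Insert 3: 3 bumps 4 from row 1; 4 bumps 5 from row 2; 5 starts row 3. P = [[2, 3], [4, 6], [5]].
Insert 1: 1 bumps 2 from row 1; 2 bumps 4 from row 2; 4 bumps 5 from row 3; 5 starts row 4. P = [[1, 3], [2, 6], [4], [5]].
Insert 7: appended to row 1. P = [[1, 3, 7], [2, 6], [4], [5]].

So P = [[1, 3, 7], [2, 6], [4], [5]], Q = [[1, 2, 7], [3, 4], [5], [6]].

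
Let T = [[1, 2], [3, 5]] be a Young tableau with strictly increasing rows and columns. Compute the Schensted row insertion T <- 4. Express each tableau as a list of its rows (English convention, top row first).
4 is larger than every entry of row 1, so it is appended to row 1. The new tableau is [[1, 2, 4], [3, 5]].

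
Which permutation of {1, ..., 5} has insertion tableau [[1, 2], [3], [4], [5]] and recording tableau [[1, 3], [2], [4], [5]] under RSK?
Reverse the RSK construction: for i from n down to 1, find the cell of Q containing i, remove the entry at that cell from P, and reverse-bump it up through P; the value ejected from row 1 is w(i).

Step i=5: Q has 5 at row 4, column 1; remove 5 from row 4 of P and reverse-bump: 5 enters row 3 and ejects 4; 4 enters row 2 and ejects 3; 3 enters row 1 and ejects 2. So w(5) = 2. P is now [[1, 3], [4], [5]].
Step i=4: Q has 4 at row 3, column 1; remove 5 from row 3 of P and reverse-bump: 5 enters row 2 and ejects 4; 4 enters row 1 and ejects 3. So w(4) = 3. P is now [[1, 4], [5]].
Step i=3: Q has 3 at row 1, column 2; remove that cell from P, ejecting 4. So w(3) = 4. P is now [[1], [5]].
Step i=2: Q has 2 at row 2, column 1; remove 5 from row 2 of P and reverse-bump: 5 enters row 1 and ejects 1. So w(2) = 1. P is now [[5]].
Step i=1: Q has 1 at row 1, column 1; remove that cell from P, ejecting 5. So w(1) = 5. P is now [].

So w = 5 1 4 3 2.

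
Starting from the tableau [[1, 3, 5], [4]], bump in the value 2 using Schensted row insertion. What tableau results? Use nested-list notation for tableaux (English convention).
In row 1, 2 replaces 3 (the leftmost entry greater than 2); 3 is bumped to row 2. In row 2, 3 replaces 4 (the leftmost entry greater than 3); 4 is bumped to row 3. 4 starts a new row 3. The new tableau is [[1, 2, 5], [3], [4]].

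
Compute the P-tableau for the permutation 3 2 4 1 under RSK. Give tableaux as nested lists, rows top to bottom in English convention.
P = [[1, 4], [2], [3]]

Insert 3: appended to row 1. P = [[3]].
Insert 2: 2 bumps 3 from row 1; 3 starts row 2. P = [[2], [3]].
Insert 4: appended to row 1. P = [[2, 4], [3]].
Insert 1: 1 bumps 2 from row 1; 2 bumps 3 from row 2; 3 starts row 3. P = [[1, 4], [2], [3]].

So P = [[1, 4], [2], [3]].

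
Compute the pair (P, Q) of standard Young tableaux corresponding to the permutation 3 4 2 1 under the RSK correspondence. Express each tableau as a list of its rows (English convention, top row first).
P = [[1, 4], [2], [3]], Q = [[1, 2], [3], [4]]

Insert each entry of the permutation into P by Schensted row insertion, recording in Q the position of each new cell.

Insert 3: appended to row 1. P = [[3]].
Insert 4: appended to row 1. P = [[3, 4]].
Insert 2: 2 bumps 3 from row 1; 3 starts row 2. P = [[2, 4], [3]].
Insert 1: 1 bumps 2 from row 1; 2 bumps 3 from row 2; 3 starts row 3. P = [[1, 4], [2], [3]].

So P = [[1, 4], [2], [3]], Q = [[1, 2], [3], [4]].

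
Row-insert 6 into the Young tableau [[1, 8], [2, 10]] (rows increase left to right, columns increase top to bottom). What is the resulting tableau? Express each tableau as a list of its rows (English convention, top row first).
[[1, 6], [2, 8], [10]]

In row 1, 6 replaces 8 (the leftmost entry greater than 6); 8 is bumped to row 2. In row 2, 8 replaces 10 (the leftmost entry greater than 8); 10 is bumped to row 3. 10 starts a new row 3. The new tableau is [[1, 6], [2, 8], [10]].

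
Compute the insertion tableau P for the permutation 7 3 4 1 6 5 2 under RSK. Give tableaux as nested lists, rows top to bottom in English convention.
Insert 7: appended to row 1. P = [[7]].
Insert 3: 3 bumps 7 from row 1; 7 starts row 2. P = [[3], [7]].
Insert 4: appended to row 1. P = [[3, 4], [7]].
Insert 1: 1 bumps 3 from row 1; 3 bumps 7 from row 2; 7 starts row 3. P = [[1, 4], [3], [7]].
Insert 6: appended to row 1. P = [[1, 4, 6], [3], [7]].
Insert 5: 5 bumps 6 from row 1; 6 appends to row 2. P = [[1, 4, 5], [3, 6], [7]].
Insert 2: 2 bumps 4 from row 1; 4 bumps 6 from row 2; 6 bumps 7 from row 3; 7 starts row 4. P = [[1, 2, 5], [3, 4], [6], [7]].

So P = [[1, 2, 5], [3, 4], [6], [7]].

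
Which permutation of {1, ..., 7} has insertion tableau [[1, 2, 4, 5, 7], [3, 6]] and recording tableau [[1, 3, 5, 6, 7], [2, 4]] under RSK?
3 1 6 2 4 5 7

Reverse the RSK construction: for i from n down to 1, find the cell of Q containing i, remove the entry at that cell from P, and reverse-bump it up through P; the value ejected from row 1 is w(i).

Step i=7: Q has 7 at row 1, column 5; remove that cell from P, ejecting 7. So w(7) = 7. P is now [[1, 2, 4, 5], [3, 6]].
Step i=6: Q has 6 at row 1, column 4; remove that cell from P, ejecting 5. So w(6) = 5. P is now [[1, 2, 4], [3, 6]].
Step i=5: Q has 5 at row 1, column 3; remove that cell from P, ejecting 4. So w(5) = 4. P is now [[1, 2], [3, 6]].
Step i=4: Q has 4 at row 2, column 2; remove 6 from row 2 of P and reverse-bump: 6 enters row 1 and ejects 2. So w(4) = 2. P is now [[1, 6], [3]].
Step i=3: Q has 3 at row 1, column 2; remove that cell from P, ejecting 6. So w(3) = 6. P is now [[1], [3]].
Step i=2: Q has 2 at row 2, column 1; remove 3 from row 2 of P and reverse-bump: 3 enters row 1 and ejects 1. So w(2) = 1. P is now [[3]].
Step i=1: Q has 1 at row 1, column 1; remove that cell from P, ejecting 3. So w(1) = 3. P is now [].

So w = 3 1 6 2 4 5 7.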